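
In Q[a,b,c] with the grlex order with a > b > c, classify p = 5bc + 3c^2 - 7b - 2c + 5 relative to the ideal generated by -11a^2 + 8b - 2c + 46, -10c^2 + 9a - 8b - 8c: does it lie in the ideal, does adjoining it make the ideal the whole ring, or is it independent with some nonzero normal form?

First compute the reduced Gröbner basis of I by Buchberger's algorithm.
f_1 = -11a^2 + 8b - 2c + 46, LT = a^2.
f_2 = -10c^2 + 9a - 8b - 8c, LT = c^2.

The S-polynomials (S(f_1,f_2)) all reduce to 0 modulo the current basis, so we have a Gröbner basis.
Inter-reduce: drop elements whose leading term is divisible by another's, tail-reduce, and make monic.
Reduced Gröbner basis: {a^2 - 8/11b + 2/11c - 46/11, c^2 - 9/10a + 4/5b + 4/5c}.
Label its elements g_1 = a^2 - 8/11b + 2/11c - 46/11, g_2 = c^2 - 9/10a + 4/5b + 4/5c.

Reduce p = 5bc + 3c^2 - 7b - 2c + 5 modulo G:
  leading term bc: no divisor's leading term divides it; move 5bc to the remainder.
  leading term c^2: subtract (3)·g_2 from 3c^2 - 7b - 2c + 5 → 27/10a - 47/5b - 22/5c + 5
  leading term a: no divisor's leading term divides it; move 27/10a to the remainder.
  leading term b: no divisor's leading term divides it; move -47/5b to the remainder.
  leading term c: no divisor's leading term divides it; move -22/5c to the remainder.
  leading term 1: no divisor's leading term divides it; move 5 to the remainder.
  normal form = 5bc + 27/10a - 47/5b - 22/5c + 5.
The normal form is nonzero, so p ∉ I. Since p minus its normal form lies in I, I + (p) = I + (r) where r = 5bc + 27/10a - 47/5b - 22/5c + 5; decide whether this ideal is the whole ring.
Run Buchberger on G together with r (pairs among the g_i already reduce to 0 since G is a Gröbner basis):
g_1 = a^2 - 8/11b + 2/11c - 46/11, LT = a^2.
g_2 = c^2 - 9/10a + 4/5b + 4/5c, LT = c^2.
r = 5bc + 27/10a - 47/5b - 22/5c + 5, LT = bc.

S(g_2,r): lcm = bc^2. S = -9/10ab - 27/50ac + 4/5b^2 + 67/25bc + 22/25c^2 - c.
  leading term ab: no divisor's leading term divides it; move -9/10ab to the remainder.
  leading term ac: no divisor's leading term divides it; move -27/50ac to the remainder.
  leading term b^2: no divisor's leading term divides it; move 4/5b^2 to the remainder.
  leading term bc: subtract (67/125)·r from 67/25bc + 22/25c^2 - c → 22/25c^2 - 1809/1250a + 3149/625b + 849/625c - 67/25
  leading term c^2: subtract (22/25)·g_2 from 22/25c^2 - 1809/1250a + 3149/625b + 849/625c - 67/25 → -819/1250a + 2709/625b + 409/625c - 67/25
  leading term a: no divisor's leading term divides it; move -819/1250a to the remainder.
  leading term b: no divisor's leading term divides it; move 2709/625b to the remainder.
  leading term c: no divisor's leading term divides it; move 409/625c to the remainder.
  leading term 1: no divisor's leading term divides it; move -67/25 to the remainder.
  remainder -9/10ab - 27/50ac + 4/5b^2 - 819/1250a + 2709/625b + 409/625c - 67/25 ≠ 0; add m_4 = -9/10ab - 27/50ac + 4/5b^2 - 819/1250a + 2709/625b + 409/625c - 67/25 to the basis.

S(g_1,m_4): lcm = a^2b. S = -3/5a^2c + 8/9ab^2 - 91/125a^2 + 602/125ab + 818/1125ac - 8/11b^2 + 2/11bc - 134/45a - 46/11b.
  leading term a^2c: subtract (-3/5c)·g_1 from -3/5a^2c + 8/9ab^2 - 91/125a^2 + 602/125ab + 818/1125ac - 8/11b^2 + 2/11bc - 134/45a - 46/11b → 8/9ab^2 - 91/125a^2 + 602/125ab + 818/1125ac - 8/11b^2 - 14/55bc + 6/55c^2 - 134/45a - 46/11b - 138/55c
  leading term ab^2: subtract (-80/81b)·m_4 from 8/9ab^2 - 91/125a^2 + 602/125ab + 818/1125ac - 8/11b^2 - 14/55bc + 6/55c^2 - 134/45a - 46/11b - 138/55c → -8/15abc + 64/81b^3 - 91/125a^2 + 938/225ab + 818/1125ac + 43976/12375b^2 + 43634/111375bc + 6/55c^2 - 134/45a - 30422/4455b - 138/55c
  leading term abc: subtract (-8/75a)·r from -8/15abc + 64/81b^3 - 91/125a^2 + 938/225ab + 818/1125ac + 43976/12375b^2 + 43634/111375bc + 6/55c^2 - 134/45a - 30422/4455b - 138/55c → 64/81b^3 - 11/25a^2 + 3562/1125ab + 58/225ac + 43976/12375b^2 + 43634/111375bc + 6/55c^2 - 22/9a - 30422/4455b - 138/55c
  leading term b^3: no divisor's leading term divides it; move 64/81b^3 to the remainder.
  leading term a^2: subtract (-11/25)·g_1 from -11/25a^2 + 3562/1125ab + 58/225ac + 43976/12375b^2 + 43634/111375bc + 6/55c^2 - 22/9a - 30422/4455b - 138/55c → 3562/1125ab + 58/225ac + 43976/12375b^2 + 43634/111375bc + 6/55c^2 - 22/9a - 159238/22275b - 668/275c - 46/25
  leading term ab: subtract (-7124/2025)·m_4 from 3562/1125ab + 58/225ac + 43976/12375b^2 + 43634/111375bc + 6/55c^2 - 22/9a - 159238/22275b - 668/275c - 46/25 → -9236/5625ac + 141848/22275b^2 + 43634/111375bc + 6/55c^2 - 667892/140625a + 112764326/13921875b - 1766624/13921875c - 570458/50625
  leading term ac: no divisor's leading term divides it; move -9236/5625ac to the remainder.
  leading term b^2: no divisor's leading term divides it; move 141848/22275b^2 to the remainder.
  leading term bc: subtract (43634/556875)·r from 43634/111375bc + 6/55c^2 - 667892/140625a + 112764326/13921875b - 1766624/13921875c - 570458/50625 → 6/55c^2 - 7674067/1546875a + 123018316/13921875b + 3033116/13921875c - 6493208/556875
  leading term c^2: subtract (6/55)·g_2 from 6/55c^2 - 7674067/1546875a + 123018316/13921875b + 3033116/13921875c - 6493208/556875 → -7522192/1546875a + 121803316/13921875b + 1818116/13921875c - 6493208/556875
  leading term a: no divisor's leading term divides it; move -7522192/1546875a to the remainder.
  leading term b: no divisor's leading term divides it; move 121803316/13921875b to the remainder.
  leading term c: no divisor's leading term divides it; move 1818116/13921875c to the remainder.
  leading term 1: no divisor's leading term divides it; move -6493208/556875 to the remainder.
  remainder 64/81b^3 - 9236/5625ac + 141848/22275b^2 - 7522192/1546875a + 121803316/13921875b + 1818116/13921875c - 6493208/556875 ≠ 0; add m_5 = 64/81b^3 - 9236/5625ac + 141848/22275b^2 - 7522192/1546875a + 121803316/13921875b + 1818116/13921875c - 6493208/556875 to the basis.

The other S-polynomials (S(g_1,g_2), S(g_1,r), S(g_2,m_4), S(r,m_4), S(g_1,m_5), S(g_2,m_5), S(r,m_5), S(m_4,m_5)) all reduce to 0 modulo the current basis, so we have a Gröbner basis.
Inter-reduce: drop elements whose leading term is divisible by another's, tail-reduce, and make monic.
Reduced Gröbner basis: {b^3 - 20781/10000ac + 17731/2200b^2 - 4231233/687500a + 30450829/2750000b + 454529/2750000c - 811651/55000, a^2 - 8/11b + 2/11c - 46/11, ab + 3/5ac - 8/9b^2 + 91/125a - 602/125b - 818/1125c + 134/45, bc + 27/50a - 47/25b - 22/25c + 1, c^2 - 9/10a + 4/5b + 4/5c}.
The reduced Gröbner basis of I + (p) is {b^3 - 20781/10000ac + 17731/2200b^2 - 4231233/687500a + 30450829/2750000b + 454529/2750000c - 811651/55000, a^2 - 8/11b + 2/11c - 46/11, ab + 3/5ac - 8/9b^2 + 91/125a - 602/125b - 818/1125c + 134/45, bc + 27/50a - 47/25b - 22/25c + 1, c^2 - 9/10a + 4/5b + 4/5c} ≠ {1}, a proper ideal, so the enlarged system stays consistent: p is independent of I, with normal form 5bc + 27/10a - 47/5b - 22/5c + 5.

Ideal membership is decidable via reduction modulo a Gröbner basis.

5bc + 3c^2 - 7b - 2c + 5 is independent of I; its normal form modulo I is 5bc + 27/10a - 47/5b - 22/5c + 5.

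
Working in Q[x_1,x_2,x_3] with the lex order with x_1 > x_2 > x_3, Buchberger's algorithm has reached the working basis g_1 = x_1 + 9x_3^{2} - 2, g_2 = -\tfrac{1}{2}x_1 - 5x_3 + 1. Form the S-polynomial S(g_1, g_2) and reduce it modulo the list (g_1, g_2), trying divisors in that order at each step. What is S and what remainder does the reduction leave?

lcm(LM(g_1), LM(g_2)) = x_1.
S = (lcm/LT(g_1))·g_1 − (lcm/LT(g_2))·g_2 = 9x_3^{2} - 10x_3.
Reduce S modulo (g_1, g_2) in that order:
  leading term x_3^{2}: no divisor's leading term divides it; move 9x_3^{2} to the remainder.
  leading term x_3: no divisor's leading term divides it; move -10x_3 to the remainder.
The remainder 9x_3^{2} - 10x_3 is nonzero, so it would be added as the next basis element.

S(g_1, g_2) = 9x_3^{2} - 10x_3; remainder on division = 9x_3^{2} - 10x_3.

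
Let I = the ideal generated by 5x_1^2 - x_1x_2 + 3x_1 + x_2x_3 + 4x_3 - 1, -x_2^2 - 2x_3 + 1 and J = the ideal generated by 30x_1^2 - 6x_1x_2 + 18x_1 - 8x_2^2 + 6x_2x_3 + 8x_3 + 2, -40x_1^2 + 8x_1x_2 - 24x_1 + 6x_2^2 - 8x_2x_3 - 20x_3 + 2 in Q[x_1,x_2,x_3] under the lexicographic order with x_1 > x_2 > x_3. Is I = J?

Two ideals are equal iff their reduced Gröbner bases coincide (the reduced basis is unique for a fixed ordering).
Buchberger on the first generating set:
f_1 = 5x_1^2 - x_1x_2 + 3x_1 + x_2x_3 + 4x_3 - 1, LT = x_1^2.
f_2 = -x_2^2 - 2x_3 + 1, LT = x_2^2.

The S-polynomials (S(f_1,f_2)) all reduce to 0 modulo the current basis, so we have a Gröbner basis.
Inter-reduce: drop elements whose leading term is divisible by another's, tail-reduce, and make monic.
Reduced Gröbner basis: {x_1^2 - 1/5x_1x_2 + 3/5x_1 + 1/5x_2x_3 + 4/5x_3 - 1/5, x_2^2 + 2x_3 - 1}.

Buchberger on the second generating set:
h_1 = 30x_1^2 - 6x_1x_2 + 18x_1 - 8x_2^2 + 6x_2x_3 + 8x_3 + 2, LT = x_1^2.
h_2 = -40x_1^2 + 8x_1x_2 - 24x_1 + 6x_2^2 - 8x_2x_3 - 20x_3 + 2, LT = x_1^2.

S(h_1,h_2): lcm = x_1^2. S = -7/60x_2^2 - 7/30x_3 + 7/60.
  leading term x_2^2: no divisor's leading term divides it; move -7/60x_2^2 to the remainder.
  leading term x_3: no divisor's leading term divides it; move -7/30x_3 to the remainder.
  leading term 1: no divisor's leading term divides it; move 7/60 to the remainder.
  remainder -7/60x_2^2 - 7/30x_3 + 7/60 ≠ 0; add k_3 = -7/60x_2^2 - 7/30x_3 + 7/60 to the basis.

The other S-polynomials (S(h_1,k_3), S(h_2,k_3)) all reduce to 0 modulo the current basis, so we have a Gröbner basis.
Inter-reduce: drop elements whose leading term is divisible by another's, tail-reduce, and make monic.
Reduced Gröbner basis: {x_1^2 - 1/5x_1x_2 + 3/5x_1 + 1/5x_2x_3 + 4/5x_3 - 1/5, x_2^2 + 2x_3 - 1}.

The two bases agree; hence the ideals are identical.

Yes, the ideals are equal.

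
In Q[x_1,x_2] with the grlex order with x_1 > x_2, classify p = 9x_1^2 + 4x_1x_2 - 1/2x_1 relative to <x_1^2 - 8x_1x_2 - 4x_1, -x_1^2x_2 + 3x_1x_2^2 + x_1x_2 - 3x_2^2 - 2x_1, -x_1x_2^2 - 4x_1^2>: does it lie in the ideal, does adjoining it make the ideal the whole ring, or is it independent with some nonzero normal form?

9x_1^2 + 4x_1x_2 - 1/2x_1 lies in I (it reduces to 0).

First compute the reduced Gröbner basis of I by Buchberger's algorithm.
f_1 = x_1^2 - 8x_1x_2 - 4x_1, LT = x_1^2.
f_2 = -x_1^2x_2 + 3x_1x_2^2 + x_1x_2 - 3x_2^2 - 2x_1, LT = x_1^2x_2.
f_3 = -x_1x_2^2 - 4x_1^2, LT = x_1x_2^2.

S(f_1,f_2): lcm = x_1^2x_2. S = -5x_1x_2^2 - 3x_1x_2 - 3x_2^2 - 2x_1.
  reduce S modulo (f_1, f_2, f_3):
  remainder 157x_1x_2 - 3x_2^2 + 78x_1 ≠ 0; add h_4 = 157x_1x_2 - 3x_2^2 + 78x_1 to the basis.

S(f_2,f_3): lcm = x_1^2x_2^2. S = -3x_1x_2^3 - 4x_1^3 - x_1x_2^2 + 3x_2^3 + 2x_1x_2.
  reduce S modulo (f_1, f_2, f_3, h_4):
  remainder 3x_2^3 + 14838/157x_2^2 + 8596/157x_1 ≠ 0; add h_5 = 3x_2^3 + 14838/157x_2^2 + 8596/157x_1 to the basis.

S(f_1,h_4): lcm = x_1^2x_2. S = -1253/157x_1x_2^2 - 78/157x_1^2 - 4x_1x_2.
  reduce S modulo (f_1, f_2, f_3, h_4, h_5):
  remainder 116532/24649x_2^2 + 68720/24649x_1 ≠ 0; add h_6 = 116532/24649x_2^2 + 68720/24649x_1 to the basis.

S(f_2,h_5): lcm = x_1^2x_2^3. S = -3x_1x_2^4 - 4946/157x_1^2x_2^2 - x_1x_2^3 + 3x_2^4 - 8596/471x_1^3 + 2x_1x_2^2.
  reduce S modulo (f_1, f_2, f_3, h_4, h_5, h_6):
  remainder -794816/4573881x_1 ≠ 0; add h_7 = -794816/4573881x_1 to the basis.

The other S-polynomials (S(f_1,f_3), S(f_2,h_4), S(f_3,h_4), S(f_1,h_5), S(f_3,h_5), S(h_4,h_5), S(f_1,h_6), S(f_2,h_6), S(f_3,h_6), S(h_4,h_6), S(h_5,h_6), S(f_1,h_7), S(f_2,h_7), S(f_3,h_7), S(h_4,h_7), S(h_5,h_7), S(h_6,h_7)) all reduce to 0 modulo the current basis, so we have a Gröbner basis.
Inter-reduce: drop elements whose leading term is divisible by another's, tail-reduce, and make monic.
Reduced Gröbner basis: {x_2^2, x_1}.
Label its elements g_1 = x_2^2, g_2 = x_1.

Reduce p = 9x_1^2 + 4x_1x_2 - 1/2x_1 modulo G:
  leading term x_1^2: subtract (9x_1)·g_2 from 9x_1^2 + 4x_1x_2 - 1/2x_1 → 4x_1x_2 - 1/2x_1
  leading term x_1x_2: subtract (4x_2)·g_2 from 4x_1x_2 - 1/2x_1 → -1/2x_1
  leading term x_1: subtract (-1/2)·g_2 from -1/2x_1 → 0
  normal form = 0.
Since the normal form is 0, p ∈ I.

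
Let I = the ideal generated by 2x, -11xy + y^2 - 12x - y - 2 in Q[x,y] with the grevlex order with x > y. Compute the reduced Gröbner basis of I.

f_1 = 2x, LT = x.
f_2 = -11xy + y^2 - 12x - y - 2, LT = xy.

S(f_1,f_2): lcm = xy. S = 1/11y^2 - 12/11x - 1/11y - 2/11.
  leading term y^2: no divisor's leading term divides it; move 1/11y^2 to the remainder.
  leading term x: subtract (-6/11)·f_1 from -12/11x - 1/11y - 2/11 → -1/11y - 2/11
  leading term y: no divisor's leading term divides it; move -1/11y to the remainder.
  leading term 1: no divisor's leading term divides it; move -2/11 to the remainder.
  remainder 1/11y^2 - 1/11y - 2/11 ≠ 0; add g_3 = 1/11y^2 - 1/11y - 2/11 to the basis.

The other S-polynomials (S(f_1,g_3), S(f_2,g_3)) all reduce to 0 modulo the current basis, so we have a Gröbner basis.
Inter-reduce: drop elements whose leading term is divisible by another's, tail-reduce, and make monic.

G = {y^2 - y - 2, x}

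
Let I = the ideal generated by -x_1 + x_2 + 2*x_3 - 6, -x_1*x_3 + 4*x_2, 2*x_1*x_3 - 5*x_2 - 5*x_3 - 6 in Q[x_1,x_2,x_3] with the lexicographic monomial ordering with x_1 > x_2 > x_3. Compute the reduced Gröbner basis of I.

G = {x_1 - 11/3*x_3 + 4, x_2 - 5/3*x_3 - 2, x_3**2 - 32/11*x_3 - 24/11}

This is the nonlinear analogue of row-reducing a linear system.

f_1 = -x_1 + x_2 + 2*x_3 - 6, LT = x_1.
f_2 = -x_1*x_3 + 4*x_2, LT = x_1*x_3.
f_3 = 2*x_1*x_3 - 5*x_2 - 5*x_3 - 6, LT = x_1*x_3.

S(f_1,f_2): lcm = x_1*x_3. S = -x_2*x_3 + 4*x_2 - 2*x_3**2 + 6*x_3.
  leading term x_2*x_3: no divisor's leading term divides it; move -x_2*x_3 to the remainder.
  leading term x_2: no divisor's leading term divides it; move 4*x_2 to the remainder.
  leading term x_3**2: no divisor's leading term divides it; move -2*x_3**2 to the remainder.
  leading term x_3: no divisor's leading term divides it; move 6*x_3 to the remainder.
  remainder -x_2*x_3 + 4*x_2 - 2*x_3**2 + 6*x_3 ≠ 0; add g_4 = -x_2*x_3 + 4*x_2 - 2*x_3**2 + 6*x_3 to the basis.

S(f_1,f_3): lcm = x_1*x_3. S = -x_2*x_3 + 5/2*x_2 - 2*x_3**2 + 17/2*x_3 + 3.
  leading term x_2*x_3: subtract (1)·g_4 from -x_2*x_3 + 5/2*x_2 - 2*x_3**2 + 17/2*x_3 + 3 → -3/2*x_2 + 5/2*x_3 + 3
  leading term x_2: no divisor's leading term divides it; move -3/2*x_2 to the remainder.
  leading term x_3: no divisor's leading term divides it; move 5/2*x_3 to the remainder.
  leading term 1: no divisor's leading term divides it; move 3 to the remainder.
  remainder -3/2*x_2 + 5/2*x_3 + 3 ≠ 0; add g_5 = -3/2*x_2 + 5/2*x_3 + 3 to the basis.

S(g_4,g_5): lcm = x_2*x_3. S = -4*x_2 + 11/3*x_3**2 - 4*x_3.
  leading term x_2: subtract (8/3)·g_5 from -4*x_2 + 11/3*x_3**2 - 4*x_3 → 11/3*x_3**2 - 32/3*x_3 - 8
  leading term x_3**2: no divisor's leading term divides it; move 11/3*x_3**2 to the remainder.
  leading term x_3: no divisor's leading term divides it; move -32/3*x_3 to the remainder.
  leading term 1: no divisor's leading term divides it; move -8 to the remainder.
  remainder 11/3*x_3**2 - 32/3*x_3 - 8 ≠ 0; add g_6 = 11/3*x_3**2 - 32/3*x_3 - 8 to the basis.

The other S-polynomials (S(f_2,f_3), S(f_1,g_4), S(f_2,g_4), S(f_3,g_4), S(f_1,g_5), S(f_2,g_5), S(f_3,g_5), S(f_1,g_6), S(f_2,g_6), S(f_3,g_6), S(g_4,g_6), S(g_5,g_6)) all reduce to 0 modulo the current basis, so we have a Gröbner basis.
Inter-reduce: drop elements whose leading term is divisible by another's, tail-reduce, and make monic.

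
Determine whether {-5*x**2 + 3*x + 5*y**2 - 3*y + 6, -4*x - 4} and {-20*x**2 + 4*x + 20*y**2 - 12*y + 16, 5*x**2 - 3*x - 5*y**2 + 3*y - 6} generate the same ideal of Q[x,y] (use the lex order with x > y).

Yes, the ideals are equal.

For a fixed monomial order, each ideal has a unique reduced Gröbner basis; comparing bases decides equality.
Buchberger on the first generating set:
f_1 = -5*x**2 + 3*x + 5*y**2 - 3*y + 6, LT = x**2.
f_2 = -4*x - 4, LT = x.

S(f_1,f_2): lcm = x**2. S = -8/5*x - y**2 + 3/5*y - 6/5.
  leading term x: subtract (2/5)·f_2 from -8/5*x - y**2 + 3/5*y - 6/5 → -y**2 + 3/5*y + 2/5
  leading term y**2: no divisor's leading term divides it; move -y**2 to the remainder.
  leading term y: no divisor's leading term divides it; move 3/5*y to the remainder.
  leading term 1: no divisor's leading term divides it; move 2/5 to the remainder.
  remainder -y**2 + 3/5*y + 2/5 ≠ 0; add g_3 = -y**2 + 3/5*y + 2/5 to the basis.

The other S-polynomials (S(f_1,g_3), S(f_2,g_3)) all reduce to 0 modulo the current basis, so we have a Gröbner basis.
Inter-reduce: drop elements whose leading term is divisible by another's, tail-reduce, and make monic.
Reduced Gröbner basis: {x + 1, y**2 - 3/5*y - 2/5}.

Buchberger on the second generating set:
h_1 = -20*x**2 + 4*x + 20*y**2 - 12*y + 16, LT = x**2.
h_2 = 5*x**2 - 3*x - 5*y**2 + 3*y - 6, LT = x**2.

S(h_1,h_2): lcm = x**2. S = 2/5*x + 2/5.
  leading term x: no divisor's leading term divides it; move 2/5*x to the remainder.
  leading term 1: no divisor's leading term divides it; move 2/5 to the remainder.
  remainder 2/5*x + 2/5 ≠ 0; add k_3 = 2/5*x + 2/5 to the basis.

S(h_1,k_3): lcm = x**2. S = -6/5*x - y**2 + 3/5*y - 4/5.
  leading term x: subtract (-3)·k_3 from -6/5*x - y**2 + 3/5*y - 4/5 → -y**2 + 3/5*y + 2/5
  leading term y**2: no divisor's leading term divides it; move -y**2 to the remainder.
  leading term y: no divisor's leading term divides it; move 3/5*y to the remainder.
  leading term 1: no divisor's leading term divides it; move 2/5 to the remainder.
  remainder -y**2 + 3/5*y + 2/5 ≠ 0; add k_4 = -y**2 + 3/5*y + 2/5 to the basis.

The other S-polynomials (S(h_2,k_3), S(h_1,k_4), S(h_2,k_4), S(k_3,k_4)) all reduce to 0 modulo the current basis, so we have a Gröbner basis.
Inter-reduce: drop elements whose leading term is divisible by another's, tail-reduce, and make monic.
Reduced Gröbner basis: {x + 1, y**2 - 3/5*y - 2/5}.

Same reduced basis, so the two generating sets span the same ideal.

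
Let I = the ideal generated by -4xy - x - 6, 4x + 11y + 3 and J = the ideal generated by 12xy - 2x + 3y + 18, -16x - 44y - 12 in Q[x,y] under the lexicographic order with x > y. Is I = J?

For a fixed monomial order, each ideal has a unique reduced Gröbner basis; comparing bases decides equality.
Buchberger on the first generating set:
f_1 = -4xy - x - 6, LT = xy.
f_2 = 4x + 11y + 3, LT = x.

S(f_1,f_2): lcm = xy. S = 1/4x - 11/4y^2 - 3/4y + 3/2.
  leading term x: subtract (1/16)·f_2 from 1/4x - 11/4y^2 - 3/4y + 3/2 → -11/4y^2 - 23/16y + 21/16
  leading term y^2: no divisor's leading term divides it; move -11/4y^2 to the remainder.
  leading term y: no divisor's leading term divides it; move -23/16y to the remainder.
  leading term 1: no divisor's leading term divides it; move 21/16 to the remainder.
  remainder -11/4y^2 - 23/16y + 21/16 ≠ 0; add g_3 = -11/4y^2 - 23/16y + 21/16 to the basis.

The other S-polynomials (S(f_1,g_3), S(f_2,g_3)) all reduce to 0 modulo the current basis, so we have a Gröbner basis.
Inter-reduce: drop elements whose leading term is divisible by another's, tail-reduce, and make monic.
Reduced Gröbner basis: {x + 11/4y + 3/4, y^2 + 23/44y - 21/44}.

Buchberger on the second generating set:
h_1 = 12xy - 2x + 3y + 18, LT = xy.
h_2 = -16x - 44y - 12, LT = x.

S(h_1,h_2): lcm = xy. S = -1/6x - 11/4y^2 - 1/2y + 3/2.
  leading term x: subtract (1/96)·h_2 from -1/6x - 11/4y^2 - 1/2y + 3/2 → -11/4y^2 - 1/24y + 13/8
  leading term y^2: no divisor's leading term divides it; move -11/4y^2 to the remainder.
  leading term y: no divisor's leading term divides it; move -1/24y to the remainder.
  leading term 1: no divisor's leading term divides it; move 13/8 to the remainder.
  remainder -11/4y^2 - 1/24y + 13/8 ≠ 0; add k_3 = -11/4y^2 - 1/24y + 13/8 to the basis.

The other S-polynomials (S(h_1,k_3), S(h_2,k_3)) all reduce to 0 modulo the current basis, so we have a Gröbner basis.
Inter-reduce: drop elements whose leading term is divisible by another's, tail-reduce, and make monic.
Reduced Gröbner basis: {x + 11/4y + 3/4, y^2 + 1/66y - 13/22}.

The bases are distinct; the ideals are different.

No, the ideals differ.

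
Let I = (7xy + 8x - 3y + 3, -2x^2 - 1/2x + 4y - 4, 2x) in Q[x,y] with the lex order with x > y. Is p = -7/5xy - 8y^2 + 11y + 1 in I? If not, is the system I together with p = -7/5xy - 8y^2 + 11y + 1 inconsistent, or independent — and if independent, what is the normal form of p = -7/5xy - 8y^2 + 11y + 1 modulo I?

First compute the reduced Gröbner basis of I by Buchberger's algorithm.
f_1 = 7xy + 8x - 3y + 3, LT = xy.
f_2 = -2x^2 - 1/2x + 4y - 4, LT = x^2.
f_3 = 2x, LT = x.

S(f_1,f_2): lcm = x^2y. S = 8/7x^2 - 19/28xy + 3/7x + 2y^2 - 2y.
  leading term x^2: subtract (-4/7)·f_2 from 8/7x^2 - 19/28xy + 3/7x + 2y^2 - 2y → -19/28xy + 1/7x + 2y^2 + 2/7y - 16/7
  leading term xy: subtract (-19/196)·f_1 from -19/28xy + 1/7x + 2y^2 + 2/7y - 16/7 → 45/49x + 2y^2 - 1/196y - 391/196
  leading term x: subtract (45/98)·f_3 from 45/49x + 2y^2 - 1/196y - 391/196 → 2y^2 - 1/196y - 391/196
  leading term y^2: no divisor's leading term divides it; move 2y^2 to the remainder.
  leading term y: no divisor's leading term divides it; move -1/196y to the remainder.
  leading term 1: no divisor's leading term divides it; move -391/196 to the remainder.
  remainder 2y^2 - 1/196y - 391/196 ≠ 0; add h_4 = 2y^2 - 1/196y - 391/196 to the basis.

S(f_1,f_3): lcm = xy. S = 8/7x - 3/7y + 3/7.
  leading term x: subtract (4/7)·f_3 from 8/7x - 3/7y + 3/7 → -3/7y + 3/7
  leading term y: no divisor's leading term divides it; move -3/7y to the remainder.
  leading term 1: no divisor's leading term divides it; move 3/7 to the remainder.
  remainder -3/7y + 3/7 ≠ 0; add h_5 = -3/7y + 3/7 to the basis.

The other S-polynomials (S(f_2,f_3), S(f_1,h_4), S(f_2,h_4), S(f_3,h_4), S(f_1,h_5), S(f_2,h_5), S(f_3,h_5), S(h_4,h_5)) all reduce to 0 modulo the current basis, so we have a Gröbner basis.
Inter-reduce: drop elements whose leading term is divisible by another's, tail-reduce, and make monic.
Reduced Gröbner basis: {x, y - 1}.
Label its elements g_1 = x, g_2 = y - 1.

Reduce p = -7/5xy - 8y^2 + 11y + 1 modulo G:
  leading term xy: subtract (-7/5y)·g_1 from -7/5xy - 8y^2 + 11y + 1 → -8y^2 + 11y + 1
  leading term y^2: subtract (-8y)·g_2 from -8y^2 + 11y + 1 → 3y + 1
  leading term y: subtract (3)·g_2 from 3y + 1 → 4
  leading term 1: no divisor's leading term divides it; move 4 to the remainder.
  normal form = 4.
The normal form is nonzero, so p ∉ I. Since p minus its normal form lies in I, I + (p) = I + (r) where r = 4; decide whether this ideal is the whole ring.
Here r = 4 is a nonzero constant, hence a unit: 1 ∈ I + (p), the Gröbner basis of I + (p) is {1}, and the enlarged system has no common solution — adjoining p is inconsistent.

The remainder on division by a Gröbner basis is unique — it is the normal form.

Adjoining -7/5xy - 8y^2 + 11y + 1 makes the ideal the whole ring: the system is inconsistent.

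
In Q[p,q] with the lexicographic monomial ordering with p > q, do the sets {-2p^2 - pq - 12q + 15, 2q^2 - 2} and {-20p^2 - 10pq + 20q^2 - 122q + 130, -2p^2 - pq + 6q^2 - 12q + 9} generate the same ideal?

No, the ideals differ.

For a fixed monomial order, each ideal has a unique reduced Gröbner basis; comparing bases decides equality.
Buchberger on the first generating set:
f_1 = -2p^2 - pq - 12q + 15, LT = p^2.
f_2 = 2q^2 - 2, LT = q^2.

The S-polynomials (S(f_1,f_2)) all reduce to 0 modulo the current basis, so we have a Gröbner basis.
Inter-reduce: drop elements whose leading term is divisible by another's, tail-reduce, and make monic.
Reduced Gröbner basis: {p^2 + 1/2pq + 6q - 15/2, q^2 - 1}.

Buchberger on the second generating set:
h_1 = -20p^2 - 10pq + 20q^2 - 122q + 130, LT = p^2.
h_2 = -2p^2 - pq + 6q^2 - 12q + 9, LT = p^2.

S(h_1,h_2): lcm = p^2. S = 2q^2 + 1/10q - 2.
  reduce S modulo (h_1, h_2):
  remainder 2q^2 + 1/10q - 2 ≠ 0; add k_3 = 2q^2 + 1/10q - 2 to the basis.

The other S-polynomials (S(h_1,k_3), S(h_2,k_3)) all reduce to 0 modulo the current basis, so we have a Gröbner basis.
Inter-reduce: drop elements whose leading term is divisible by another's, tail-reduce, and make monic.
Reduced Gröbner basis: {p^2 + 1/2pq + 123/20q - 15/2, q^2 + 1/20q - 1}.

Since the reduced bases disagree, the two ideals are not the same.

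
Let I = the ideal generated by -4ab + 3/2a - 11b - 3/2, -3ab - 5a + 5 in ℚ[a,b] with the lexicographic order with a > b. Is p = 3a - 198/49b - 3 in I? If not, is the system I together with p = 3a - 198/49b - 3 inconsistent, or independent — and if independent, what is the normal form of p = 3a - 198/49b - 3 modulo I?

First compute the reduced Gröbner basis of I by Buchberger's algorithm.
f_1 = -4ab + 3/2a - 11b - 3/2, LT = ab.
f_2 = -3ab - 5a + 5, LT = ab.

S(f_1,f_2): lcm = ab. S = -49/24a + 11/4b + 49/24.
  leading term a: no divisor's leading term divides it; move -49/24a to the remainder.
  leading term b: no divisor's leading term divides it; move 11/4b to the remainder.
  leading term 1: no divisor's leading term divides it; move 49/24 to the remainder.
  remainder -49/24a + 11/4b + 49/24 ≠ 0; add h_3 = -49/24a + 11/4b + 49/24 to the basis.

S(f_1,h_3): lcm = ab. S = -⅜a + 66/49b² + 15/4b + ⅜.
  leading term a: subtract (9/49)·h_3 from -⅜a + 66/49b² + 15/4b + ⅜ → 66/49b² + 159/49b
  leading term b²: no divisor's leading term divides it; move 66/49b² to the remainder.
  leading term b: no divisor's leading term divides it; move 159/49b to the remainder.
  remainder 66/49b² + 159/49b ≠ 0; add h_4 = 66/49b² + 159/49b to the basis.

S(f_2,h_3): lcm = ab. S = 5/3a + 66/49b² + b - 5/3.
  leading term a: subtract (-40/49)·h_3 from 5/3a + 66/49b² + b - 5/3 → 66/49b² + 159/49b
  leading term b²: subtract (1)·h_4 from 66/49b² + 159/49b → 0
  remainder 0.

S(f_1,h_4): lcm = ab². S = -245/88ab + 11/4b² + ⅜b.
  leading term ab: subtract (245/352)·f_1 from -245/88ab + 11/4b² + ⅜b → -735/704a + 11/4b² + 257/32b + 735/704
  leading term a: subtract (45/88)·h_3 from -735/704a + 11/4b² + 257/32b + 735/704 → 11/4b² + 53/8b
  leading term b²: subtract (49/24)·h_4 from 11/4b² + 53/8b → 0
  remainder 0.

S(f_2,h_4): lcm = ab². S = -49/66ab - 5/3b.
  leading term ab: subtract (49/264)·f_1 from -49/66ab - 5/3b → -49/176a + ⅜b + 49/176
  leading term a: subtract (3/22)·h_3 from -49/176a + ⅜b + 49/176 → 0
  remainder 0.

S(h_3,h_4): leading monomials are coprime, so the S-polynomial reduces to 0 (Buchberger's first criterion).
Every S-polynomial of the final basis reduces to 0, so we have a Gröbner basis.
Inter-reduce: drop elements whose leading term is divisible by another's, tail-reduce, and make monic.
Reduced Gröbner basis: {a - 66/49b - 1, b² + 53/22b}.
Label its elements g_1 = a - 66/49b - 1, g_2 = b² + 53/22b.

Reduce p = 3a - 198/49b - 3 modulo G:
  leading term a: subtract (3)·g_1 from 3a - 198/49b - 3 → 0
  normal form = 0.
Since the normal form is 0, p ∈ I.

The remainder on division by a Gröbner basis is unique — it is the normal form.

3a - 198/49b - 3 lies in I (it reduces to 0).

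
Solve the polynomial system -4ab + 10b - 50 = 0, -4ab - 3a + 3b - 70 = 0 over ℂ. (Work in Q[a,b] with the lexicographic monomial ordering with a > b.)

{(5, -5), (-55/6, 15/14)}

Compute a lex Gröbner basis by Buchberger's algorithm.
f_1 = -4ab + 10b - 50, LT = ab.
f_2 = -4ab - 3a + 3b - 70, LT = ab.

S(f_1,f_2): lcm = ab. S = -3/4a - 7/4b - 5.
  leading term a: no divisor's leading term divides it; move -3/4a to the remainder.
  leading term b: no divisor's leading term divides it; move -7/4b to the remainder.
  leading term 1: no divisor's leading term divides it; move -5 to the remainder.
  remainder -3/4a - 7/4b - 5 ≠ 0; add h_3 = -3/4a - 7/4b - 5 to the basis.

S(f_1,h_3): lcm = ab. S = -7/3b^2 - 55/6b + 25/2.
  leading term b^2: no divisor's leading term divides it; move -7/3b^2 to the remainder.
  leading term b: no divisor's leading term divides it; move -55/6b to the remainder.
  leading term 1: no divisor's leading term divides it; move 25/2 to the remainder.
  remainder -7/3b^2 - 55/6b + 25/2 ≠ 0; add h_4 = -7/3b^2 - 55/6b + 25/2 to the basis.

The other S-polynomials (S(f_2,h_3), S(f_1,h_4), S(f_2,h_4), S(h_3,h_4)) all reduce to 0 modulo the current basis, so we have a Gröbner basis.
Inter-reduce: drop elements whose leading term is divisible by another's, tail-reduce, and make monic.
Reduced Gröbner basis: {a + 7/3b + 20/3, b^2 + 55/14b - 75/14}.

From the last basis element, b^2 + 55/14b - 75/14 = 0, so b takes values in {-5, 15/14}. Each choice, substituted upward through the basis, yields the corresponding point(s) of the solution set.
  b = -5: the earlier basis element becomes a - 5 = 0, giving a = 5 — point (5, -5).
  b = 15/14: the earlier basis element becomes a + 55/6 = 0, giving a = -55/6 — point (-55/6, 15/14).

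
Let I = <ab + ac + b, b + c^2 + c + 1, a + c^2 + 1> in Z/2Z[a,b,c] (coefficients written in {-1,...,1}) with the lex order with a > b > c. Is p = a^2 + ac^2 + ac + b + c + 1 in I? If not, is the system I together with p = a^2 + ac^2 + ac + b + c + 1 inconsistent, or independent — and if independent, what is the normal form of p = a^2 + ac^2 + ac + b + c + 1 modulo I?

First compute the reduced Gröbner basis of I by Buchberger's algorithm.
f_1 = ab + ac + b, LT = ab.
f_2 = b + c^2 + c + 1, LT = b.
f_3 = a + c^2 + 1, LT = a.

S(f_1,f_2): lcm = ab. S = ac^2 + a + b.
  reduce S modulo (f_1, f_2, f_3):
  remainder c^4 + c^2 + c ≠ 0; add h_4 = c^4 + c^2 + c to the basis.

The other S-polynomials (S(f_1,f_3), S(f_2,f_3), S(f_1,h_4), S(f_2,h_4), S(f_3,h_4)) all reduce to 0 modulo the current basis, so we have a Gröbner basis.
Inter-reduce: drop elements whose leading term is divisible by another's, tail-reduce, and make monic.
Reduced Gröbner basis: {a + c^2 + 1, b + c^2 + c + 1, c^4 + c^2 + c}.
Label its elements g_1 = a + c^2 + 1, g_2 = b + c^2 + c + 1, g_3 = c^4 + c^2 + c.

Reduce p = a^2 + ac^2 + ac + b + c + 1 modulo G:
  leading term a^2: subtract (a)·g_1 from a^2 + ac^2 + ac + b + c + 1 → ac + a + b + c + 1
  leading term ac: subtract (c)·g_1 from ac + a + b + c + 1 → a + b + c^3 + 1
  leading term a: subtract (1)·g_1 from a + b + c^3 + 1 → b + c^3 + c^2
  leading term b: subtract (1)·g_2 from b + c^3 + c^2 → c^3 + c + 1
  leading term c^3: no divisor's leading term divides it; move c^3 to the remainder.
  leading term c: no divisor's leading term divides it; move c to the remainder.
  leading term 1: no divisor's leading term divides it; move 1 to the remainder.
  normal form = c^3 + c + 1.
The normal form is nonzero, so p ∉ I. Since p minus its normal form lies in I, I + (p) = I + (r) where r = c^3 + c + 1; decide whether this ideal is the whole ring.
Run Buchberger on G together with r (pairs among the g_i already reduce to 0 since G is a Gröbner basis):
g_1 = a + c^2 + 1, LT = a.
g_2 = b + c^2 + c + 1, LT = b.
g_3 = c^4 + c^2 + c, LT = c^4.
r = c^3 + c + 1, LT = c^3.

The S-polynomials (S(g_1,g_2), S(g_1,g_3), S(g_1,r), S(g_2,g_3), S(g_2,r), S(g_3,r)) all reduce to 0 modulo the current basis, so we have a Gröbner basis.
Inter-reduce: drop elements whose leading term is divisible by another's, tail-reduce, and make monic.
Reduced Gröbner basis: {a + c^2 + 1, b + c^2 + c + 1, c^3 + c + 1}.
The reduced Gröbner basis of I + (p) is {a + c^2 + 1, b + c^2 + c + 1, c^3 + c + 1} ≠ {1}, a proper ideal, so the enlarged system stays consistent: p is independent of I, with normal form c^3 + c + 1.

a^2 + ac^2 + ac + b + c + 1 is independent of I; its normal form modulo I is c^3 + c + 1.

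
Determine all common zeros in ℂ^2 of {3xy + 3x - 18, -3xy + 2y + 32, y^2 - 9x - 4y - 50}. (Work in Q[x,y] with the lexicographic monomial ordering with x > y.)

Compute a lex Gröbner basis by Buchberger's algorithm.
f_1 = 3xy + 3x - 18, LT = xy.
f_2 = -3xy + 2y + 32, LT = xy.
f_3 = -9x + y^2 - 4y - 50, LT = x.

S(f_1,f_2): lcm = xy. S = x + 2/3y + 14/3.
  reduce S modulo (f_1, f_2, f_3):
  remainder 1/9y^2 + 2/9y - 8/9 ≠ 0; add h_4 = 1/9y^2 + 2/9y - 8/9 to the basis.

S(f_1,f_3): lcm = xy. S = x + 1/9y^3 - 4/9y^2 - 50/9y - 6.
  reduce S modulo (f_1, f_2, f_3, h_4):
  remainder -4y - 16 ≠ 0; add h_5 = -4y - 16 to the basis.

The other S-polynomials (S(f_2,f_3), S(f_1,h_4), S(f_2,h_4), S(f_3,h_4), S(f_1,h_5), S(f_2,h_5), S(f_3,h_5), S(h_4,h_5)) all reduce to 0 modulo the current basis, so we have a Gröbner basis.
Inter-reduce: drop elements whose leading term is divisible by another's, tail-reduce, and make monic.
Reduced Gröbner basis: {x + 2, y + 4}.

A lex Gröbner basis eliminates variables successively. Here y + 4 depends only on y, with roots {-4}; lifting each root through the earlier basis elements recovers the full solutions.
  y = -4: the earlier basis element becomes x + 2 = 0, giving x = -2 — point (-2, -4).

{(-2, -4)}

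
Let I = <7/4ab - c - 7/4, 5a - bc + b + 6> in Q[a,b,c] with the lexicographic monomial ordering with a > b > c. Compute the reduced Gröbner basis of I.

f_1 = 7/4ab - c - 7/4, LT = ab.
f_2 = 5a - bc + b + 6, LT = a.

S(f_1,f_2): lcm = ab. S = 1/5b^2c - 1/5b^2 - 6/5b - 4/7c - 1.
  leading term b^2c: no divisor's leading term divides it; move 1/5b^2c to the remainder.
  leading term b^2: no divisor's leading term divides it; move -1/5b^2 to the remainder.
  leading term b: no divisor's leading term divides it; move -6/5b to the remainder.
  leading term c: no divisor's leading term divides it; move -4/7c to the remainder.
  leading term 1: no divisor's leading term divides it; move -1 to the remainder.
  remainder 1/5b^2c - 1/5b^2 - 6/5b - 4/7c - 1 ≠ 0; add g_3 = 1/5b^2c - 1/5b^2 - 6/5b - 4/7c - 1 to the basis.

The other S-polynomials (S(f_1,g_3), S(f_2,g_3)) all reduce to 0 modulo the current basis, so we have a Gröbner basis.
Inter-reduce: drop elements whose leading term is divisible by another's, tail-reduce, and make monic.

G = {a - 1/5bc + 1/5b + 6/5, b^2c - b^2 - 6b - 20/7c - 5}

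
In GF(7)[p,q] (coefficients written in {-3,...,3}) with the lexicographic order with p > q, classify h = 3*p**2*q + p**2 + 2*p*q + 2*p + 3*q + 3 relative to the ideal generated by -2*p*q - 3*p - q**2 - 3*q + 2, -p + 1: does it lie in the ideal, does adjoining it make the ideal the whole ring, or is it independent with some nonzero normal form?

First compute the reduced Gröbner basis of I by Buchberger's algorithm.
f_1 = -2*p*q - 3*p - q**2 - 3*q + 2, LT = p*q.
f_2 = -p + 1, LT = p.

S(f_1,f_2): lcm = p*q. S = -2*p - 3*q**2 - q - 1.
  leading term p: subtract (2)·f_2 from -2*p - 3*q**2 - q - 1 → -3*q**2 - q - 3
  leading term q**2: no divisor's leading term divides it; move -3*q**2 to the remainder.
  leading term q: no divisor's leading term divides it; move -q to the remainder.
  leading term 1: no divisor's leading term divides it; move -3 to the remainder.
  remainder -3*q**2 - q - 3 ≠ 0; add k_3 = -3*q**2 - q - 3 to the basis.

The other S-polynomials (S(f_1,k_3), S(f_2,k_3)) all reduce to 0 modulo the current basis, so we have a Gröbner basis.
Inter-reduce: drop elements whose leading term is divisible by another's, tail-reduce, and make monic.
Reduced Gröbner basis: {p - 1, q**2 - 2*q + 1}.
Label its elements g_1 = p - 1, g_2 = q**2 - 2*q + 1.

Reduce h = 3*p**2*q + p**2 + 2*p*q + 2*p + 3*q + 3 modulo G:
  leading term p**2*q: subtract (3*p*q)·g_1 from 3*p**2*q + p**2 + 2*p*q + 2*p + 3*q + 3 → p**2 - 2*p*q + 2*p + 3*q + 3
  leading term p**2: subtract (p)·g_1 from p**2 - 2*p*q + 2*p + 3*q + 3 → -2*p*q + 3*p + 3*q + 3
  leading term p*q: subtract (-2*q)·g_1 from -2*p*q + 3*p + 3*q + 3 → 3*p + q + 3
  leading term p: subtract (3)·g_1 from 3*p + q + 3 → q - 1
  leading term q: no divisor's leading term divides it; move q to the remainder.
  leading term 1: no divisor's leading term divides it; move -1 to the remainder.
  normal form = q - 1.
The normal form is nonzero, so h ∉ I. Since h minus its normal form lies in I, I + (h) = I + (r) where r = q - 1; decide whether this ideal is the whole ring.
Run Buchberger on G together with r (pairs among the g_i already reduce to 0 since G is a Gröbner basis):
g_1 = p - 1, LT = p.
g_2 = q**2 - 2*q + 1, LT = q**2.
r = q - 1, LT = q.

The S-polynomials (S(g_1,g_2), S(g_1,r), S(g_2,r)) all reduce to 0 modulo the current basis, so we have a Gröbner basis.
Inter-reduce: drop elements whose leading term is divisible by another's, tail-reduce, and make monic.
Reduced Gröbner basis: {p - 1, q - 1}.
The reduced Gröbner basis of I + (h) is {p - 1, q - 1} ≠ {1}, a proper ideal, so the enlarged system stays consistent: h is independent of I, with normal form q - 1.

3*p**2*q + p**2 + 2*p*q + 2*p + 3*q + 3 is independent of I; its normal form modulo I is q - 1.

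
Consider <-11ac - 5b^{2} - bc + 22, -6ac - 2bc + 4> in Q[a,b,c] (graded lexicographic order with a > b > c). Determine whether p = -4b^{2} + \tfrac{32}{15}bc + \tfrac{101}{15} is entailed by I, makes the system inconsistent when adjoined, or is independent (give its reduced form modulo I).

First compute the reduced Gröbner basis of I by Buchberger's algorithm.
f_1 = -11ac - 5b^{2} - bc + 22, LT = ac.
f_2 = -6ac - 2bc + 4, LT = ac.

S(f_1,f_2): lcm = ac. S = \tfrac{5}{11}b^{2} - \tfrac{8}{33}bc - \tfrac{4}{3}.
  reduce S modulo (f_1, f_2):
  remainder \tfrac{5}{11}b^{2} - \tfrac{8}{33}bc - \tfrac{4}{3} ≠ 0; add h_3 = \tfrac{5}{11}b^{2} - \tfrac{8}{33}bc - \tfrac{4}{3} to the basis.

The other S-polynomials (S(f_1,h_3), S(f_2,h_3)) all reduce to 0 modulo the current basis, so we have a Gröbner basis.
Inter-reduce: drop elements whose leading term is divisible by another's, tail-reduce, and make monic.
Reduced Gröbner basis: {ac + \tfrac{1}{3}bc - \tfrac{2}{3}, b^{2} - \tfrac{8}{15}bc - \tfrac{44}{15}}.
Label its elements g_1 = ac + \tfrac{1}{3}bc - \tfrac{2}{3}, g_2 = b^{2} - \tfrac{8}{15}bc - \tfrac{44}{15}.

Reduce p = -4b^{2} + \tfrac{32}{15}bc + \tfrac{101}{15} modulo G:
  leading term b^{2}: subtract (-4)·g_2 from -4b^{2} + \tfrac{32}{15}bc + \tfrac{101}{15} → -5
  leading term 1: no divisor's leading term divides it; move -5 to the remainder.
  normal form = -5.
The normal form is nonzero, so p ∉ I. Since p minus its normal form lies in I, I + (p) = I + (r) where r = -5; decide whether this ideal is the whole ring.
Here r = -5 is a nonzero constant, hence a unit: 1 ∈ I + (p), the Gröbner basis of I + (p) is {1}, and the enlarged system has no common solution — adjoining p is inconsistent.

Adjoining -4b^{2} + \tfrac{32}{15}bc + \tfrac{101}{15} makes the ideal the whole ring: the system is inconsistent.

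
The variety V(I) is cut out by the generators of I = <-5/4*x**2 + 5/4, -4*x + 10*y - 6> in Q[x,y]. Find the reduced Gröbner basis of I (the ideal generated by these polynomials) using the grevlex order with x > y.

G = {y**2 - 6/5*y + 1/5, x - 5/2*y + 3/2}

Buchberger's algorithm terminates because the ascending chain of leading-term ideals stabilizes.

f_1 = -5/4*x**2 + 5/4, LT = x**2.
f_2 = -4*x + 10*y - 6, LT = x.

S(f_1,f_2): lcm = x**2. S = 5/2*x*y - 3/2*x - 1.
  reduce S modulo (f_1, f_2):
  remainder 25/4*y**2 - 15/2*y + 5/4 ≠ 0; add g_3 = 25/4*y**2 - 15/2*y + 5/4 to the basis.

The other S-polynomials (S(f_1,g_3), S(f_2,g_3)) all reduce to 0 modulo the current basis, so we have a Gröbner basis.
Inter-reduce: drop elements whose leading term is divisible by another's, tail-reduce, and make monic.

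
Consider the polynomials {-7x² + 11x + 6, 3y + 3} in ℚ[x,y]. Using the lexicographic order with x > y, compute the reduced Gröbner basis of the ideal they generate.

G = {x² - 11/7x - 6/7, y + 1}

This is the nonlinear analogue of row-reducing a linear system.

f_1 = -7x² + 11x + 6, LT = x².
f_2 = 3y + 3, LT = y.

The S-polynomials (S(f_1,f_2)) all reduce to 0 modulo the current basis, so we have a Gröbner basis.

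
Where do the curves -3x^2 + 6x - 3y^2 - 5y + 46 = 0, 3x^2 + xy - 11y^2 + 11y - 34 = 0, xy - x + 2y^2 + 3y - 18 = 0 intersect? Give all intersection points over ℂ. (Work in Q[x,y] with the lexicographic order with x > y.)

{(4, 2)}

Compute a lex Gröbner basis by Buchberger's algorithm.
f_1 = -3x^2 + 6x - 3y^2 - 5y + 46, LT = x^2.
f_2 = 3x^2 + xy - 11y^2 + 11y - 34, LT = x^2.
f_3 = xy - x + 2y^2 + 3y - 18, LT = xy.

S(f_1,f_2): lcm = x^2. S = -1/3xy - 2x + 14/3y^2 - 2y - 4.
  leading term xy: subtract (-1/3)·f_3 from -1/3xy - 2x + 14/3y^2 - 2y - 4 → -7/3x + 16/3y^2 - y - 10
  leading term x: no divisor's leading term divides it; move -7/3x to the remainder.
  leading term y^2: no divisor's leading term divides it; move 16/3y^2 to the remainder.
  leading term y: no divisor's leading term divides it; move -y to the remainder.
  leading term 1: no divisor's leading term divides it; move -10 to the remainder.
  remainder -7/3x + 16/3y^2 - y - 10 ≠ 0; add h_4 = -7/3x + 16/3y^2 - y - 10 to the basis.

S(f_1,f_3): lcm = x^2y. S = x^2 - 2xy^2 - 5xy + 18x + y^3 + 5/3y^2 - 46/3y.
  leading term x^2: subtract (-1/3)·f_1 from x^2 - 2xy^2 - 5xy + 18x + y^3 + 5/3y^2 - 46/3y → -2xy^2 - 5xy + 20x + y^3 + 2/3y^2 - 17y + 46/3
  leading term xy^2: subtract (-2y)·f_3 from -2xy^2 - 5xy + 20x + y^3 + 2/3y^2 - 17y + 46/3 → -7xy + 20x + 5y^3 + 20/3y^2 - 53y + 46/3
  leading term xy: subtract (-7)·f_3 from -7xy + 20x + 5y^3 + 20/3y^2 - 53y + 46/3 → 13x + 5y^3 + 62/3y^2 - 32y - 332/3
  leading term x: subtract (-39/7)·h_4 from 13x + 5y^3 + 62/3y^2 - 32y - 332/3 → 5y^3 + 1058/21y^2 - 263/7y - 3494/21
  leading term y^3: no divisor's leading term divides it; move 5y^3 to the remainder.
  leading term y^2: no divisor's leading term divides it; move 1058/21y^2 to the remainder.
  leading term y: no divisor's leading term divides it; move -263/7y to the remainder.
  leading term 1: no divisor's leading term divides it; move -3494/21 to the remainder.
  remainder 5y^3 + 1058/21y^2 - 263/7y - 3494/21 ≠ 0; add h_5 = 5y^3 + 1058/21y^2 - 263/7y - 3494/21 to the basis.

S(f_2,f_3): lcm = x^2y. S = x^2 - 5/3xy^2 - 3xy + 18x - 11/3y^3 + 11/3y^2 - 34/3y.
  leading term x^2: subtract (-1/3)·f_1 from x^2 - 5/3xy^2 - 3xy + 18x - 11/3y^3 + 11/3y^2 - 34/3y → -5/3xy^2 - 3xy + 20x - 11/3y^3 + 8/3y^2 - 13y + 46/3
  leading term xy^2: subtract (-5/3y)·f_3 from -5/3xy^2 - 3xy + 20x - 11/3y^3 + 8/3y^2 - 13y + 46/3 → -14/3xy + 20x - 1/3y^3 + 23/3y^2 - 43y + 46/3
  leading term xy: subtract (-14/3)·f_3 from -14/3xy + 20x - 1/3y^3 + 23/3y^2 - 43y + 46/3 → 46/3x - 1/3y^3 + 17y^2 - 29y - 206/3
  leading term x: subtract (-46/7)·h_4 from 46/3x - 1/3y^3 + 17y^2 - 29y - 206/3 → -1/3y^3 + 1093/21y^2 - 249/7y - 2822/21
  leading term y^3: subtract (-1/15)·h_5 from -1/3y^3 + 1093/21y^2 - 249/7y - 2822/21 → 17453/315y^2 - 3998/105y - 45824/315
  leading term y^2: no divisor's leading term divides it; move 17453/315y^2 to the remainder.
  leading term y: no divisor's leading term divides it; move -3998/105y to the remainder.
  leading term 1: no divisor's leading term divides it; move -45824/315 to the remainder.
  remainder 17453/315y^2 - 3998/105y - 45824/315 ≠ 0; add h_6 = 17453/315y^2 - 3998/105y - 45824/315 to the basis.

S(f_1,h_4): lcm = x^2. S = 16/7xy^2 - 3/7xy - 44/7x + y^2 + 5/3y - 46/3.
  leading term xy^2: subtract (16/7y)·f_3 from 16/7xy^2 - 3/7xy - 44/7x + y^2 + 5/3y - 46/3 → 13/7xy - 44/7x - 32/7y^3 - 41/7y^2 + 899/21y - 46/3
  leading term xy: subtract (13/7)·f_3 from 13/7xy - 44/7x - 32/7y^3 - 41/7y^2 + 899/21y - 46/3 → -31/7x - 32/7y^3 - 67/7y^2 + 782/21y + 380/21
  leading term x: subtract (93/49)·h_4 from -31/7x - 32/7y^3 - 67/7y^2 + 782/21y + 380/21 → -32/7y^3 - 965/49y^2 + 5753/147y + 5450/147
  leading term y^3: subtract (-32/35)·h_5 from -32/7y^3 - 965/49y^2 + 5753/147y + 5450/147 → 19381/735y^2 + 3517/735y - 28186/245
  leading term y^2: subtract (58143/122171)·h_6 from 19381/735y^2 + 3517/735y - 28186/245 → 8395369/366513y - 16790738/366513
  leading term y: no divisor's leading term divides it; move 8395369/366513y to the remainder.
  leading term 1: no divisor's leading term divides it; move -16790738/366513 to the remainder.
  remainder 8395369/366513y - 16790738/366513 ≠ 0; add h_7 = 8395369/366513y - 16790738/366513 to the basis.

The other S-polynomials (S(f_2,h_4), S(f_3,h_4), S(f_1,h_5), S(f_2,h_5), S(f_3,h_5), S(h_4,h_5), S(f_1,h_6), S(f_2,h_6), S(f_3,h_6), S(h_4,h_6), S(h_5,h_6), S(f_1,h_7), S(f_2,h_7), S(f_3,h_7), S(h_4,h_7), S(h_5,h_7), S(h_6,h_7)) all reduce to 0 modulo the current basis, so we have a Gröbner basis.
Inter-reduce: drop elements whose leading term is divisible by another's, tail-reduce, and make monic.
Reduced Gröbner basis: {x - 4, y - 2}.

Since the basis is lex-ordered, y - 2 is univariate in y. Its roots are {2}. Back-substituting each root into the other basis elements fixes the other coordinates.
  y = 2: the earlier basis element becomes x - 4 = 0, giving x = 4 — point (4, 2).
Substituting each solution back into the original system confirms all equations vanish.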